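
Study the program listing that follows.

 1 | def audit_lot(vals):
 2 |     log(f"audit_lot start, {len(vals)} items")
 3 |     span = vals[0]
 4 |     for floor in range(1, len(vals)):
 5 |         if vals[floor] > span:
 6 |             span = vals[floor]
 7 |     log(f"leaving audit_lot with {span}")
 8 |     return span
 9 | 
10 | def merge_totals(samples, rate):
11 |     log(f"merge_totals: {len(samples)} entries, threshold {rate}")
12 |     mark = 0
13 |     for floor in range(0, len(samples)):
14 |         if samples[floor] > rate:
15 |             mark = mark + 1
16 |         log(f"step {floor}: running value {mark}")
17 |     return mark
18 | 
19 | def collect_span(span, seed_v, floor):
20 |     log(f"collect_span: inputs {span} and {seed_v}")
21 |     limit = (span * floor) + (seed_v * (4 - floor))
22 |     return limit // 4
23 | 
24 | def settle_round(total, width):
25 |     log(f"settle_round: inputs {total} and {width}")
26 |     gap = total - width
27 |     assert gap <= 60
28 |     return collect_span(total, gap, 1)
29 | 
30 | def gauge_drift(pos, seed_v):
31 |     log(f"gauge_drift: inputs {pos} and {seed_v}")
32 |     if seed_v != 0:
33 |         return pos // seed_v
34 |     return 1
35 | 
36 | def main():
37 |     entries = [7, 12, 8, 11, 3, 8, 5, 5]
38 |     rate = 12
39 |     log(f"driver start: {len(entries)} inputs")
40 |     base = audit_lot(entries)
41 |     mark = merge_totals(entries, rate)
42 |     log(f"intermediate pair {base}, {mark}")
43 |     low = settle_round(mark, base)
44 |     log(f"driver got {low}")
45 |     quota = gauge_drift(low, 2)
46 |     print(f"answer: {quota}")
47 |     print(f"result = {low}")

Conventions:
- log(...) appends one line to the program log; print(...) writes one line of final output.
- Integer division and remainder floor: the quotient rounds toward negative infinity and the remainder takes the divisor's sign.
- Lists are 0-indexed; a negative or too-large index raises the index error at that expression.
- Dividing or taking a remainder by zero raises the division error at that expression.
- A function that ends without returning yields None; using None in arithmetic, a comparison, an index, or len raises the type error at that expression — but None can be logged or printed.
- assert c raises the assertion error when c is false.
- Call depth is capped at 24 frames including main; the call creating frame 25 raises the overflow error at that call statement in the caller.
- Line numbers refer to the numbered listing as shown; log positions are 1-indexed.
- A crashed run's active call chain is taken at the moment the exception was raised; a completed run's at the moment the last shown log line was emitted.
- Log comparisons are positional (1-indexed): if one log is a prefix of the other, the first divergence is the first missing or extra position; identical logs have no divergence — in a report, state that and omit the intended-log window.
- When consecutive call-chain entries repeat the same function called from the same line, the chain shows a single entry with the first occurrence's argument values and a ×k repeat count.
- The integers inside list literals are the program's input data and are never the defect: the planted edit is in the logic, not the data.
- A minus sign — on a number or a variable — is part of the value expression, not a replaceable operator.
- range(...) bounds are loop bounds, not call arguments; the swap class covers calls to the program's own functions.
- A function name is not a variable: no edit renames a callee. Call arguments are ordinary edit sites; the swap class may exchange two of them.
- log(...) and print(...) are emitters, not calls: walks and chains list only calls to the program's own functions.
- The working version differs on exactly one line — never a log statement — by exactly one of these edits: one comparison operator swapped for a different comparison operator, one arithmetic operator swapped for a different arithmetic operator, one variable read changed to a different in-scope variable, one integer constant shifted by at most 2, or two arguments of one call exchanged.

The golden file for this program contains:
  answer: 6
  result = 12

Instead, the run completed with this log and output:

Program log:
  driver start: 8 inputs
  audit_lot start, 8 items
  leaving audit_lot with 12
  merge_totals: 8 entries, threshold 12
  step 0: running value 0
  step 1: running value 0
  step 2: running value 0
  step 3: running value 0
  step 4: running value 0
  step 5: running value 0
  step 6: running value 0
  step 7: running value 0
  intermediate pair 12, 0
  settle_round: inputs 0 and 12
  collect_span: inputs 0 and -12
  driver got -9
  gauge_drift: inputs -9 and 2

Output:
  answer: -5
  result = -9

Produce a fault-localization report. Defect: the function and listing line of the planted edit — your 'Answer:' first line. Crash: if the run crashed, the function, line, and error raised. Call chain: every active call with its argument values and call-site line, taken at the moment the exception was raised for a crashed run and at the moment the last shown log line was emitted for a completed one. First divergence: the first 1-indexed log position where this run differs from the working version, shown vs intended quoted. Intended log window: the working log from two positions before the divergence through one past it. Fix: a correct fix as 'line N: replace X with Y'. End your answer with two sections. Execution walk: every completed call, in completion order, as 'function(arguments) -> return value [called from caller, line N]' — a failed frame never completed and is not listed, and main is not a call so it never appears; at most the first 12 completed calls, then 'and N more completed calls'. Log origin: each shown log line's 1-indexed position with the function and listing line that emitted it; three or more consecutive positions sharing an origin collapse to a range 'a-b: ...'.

Answer: the defect is in main at line 43.
The tell: The log first diverges at position 14: the faulty run prints 'settle_round: inputs 0 and 12' where the working version prints 'settle_round: inputs 12 and 0'.
Call chain: main -> gauge_drift(-9, 2) (called at line 45).
First divergence: at position 14 the run shows 'settle_round: inputs 0 and 12' where the working version logs 'settle_round: inputs 12 and 0'.
Intended log window:
  12: step 7: running value 0
  13: intermediate pair 12, 0
  14: settle_round: inputs 12 and 0
  15: collect_span: inputs 12 and 12
Execution walk:
  audit_lot([7, 12, 8, 11, 3, 8, 5, 5]) -> 12  [called from main, line 40]
  merge_totals([7, 12, 8, 11, 3, 8, 5, 5], 12) -> 0  [called from main, line 41]
  collect_span(0, -12, 1) -> -9  [called from settle_round, line 28]
  settle_round(0, 12) -> -9  [called from main, line 43]
  gauge_drift(-9, 2) -> -5  [called from main, line 45]
Log origin:
  1 — main, line 39
  2 — audit_lot, line 2
  3 — audit_lot, line 7
  4 — merge_totals, line 11
  5-12 — merge_totals, line 16
  13 — main, line 42
  14 — settle_round, line 25
  15 — collect_span, line 20
  16 — main, line 44
  17 — gauge_drift, line 31
A correct fix: line 43: replace `settle_round(mark, base)` with `settle_round(base, mark)`.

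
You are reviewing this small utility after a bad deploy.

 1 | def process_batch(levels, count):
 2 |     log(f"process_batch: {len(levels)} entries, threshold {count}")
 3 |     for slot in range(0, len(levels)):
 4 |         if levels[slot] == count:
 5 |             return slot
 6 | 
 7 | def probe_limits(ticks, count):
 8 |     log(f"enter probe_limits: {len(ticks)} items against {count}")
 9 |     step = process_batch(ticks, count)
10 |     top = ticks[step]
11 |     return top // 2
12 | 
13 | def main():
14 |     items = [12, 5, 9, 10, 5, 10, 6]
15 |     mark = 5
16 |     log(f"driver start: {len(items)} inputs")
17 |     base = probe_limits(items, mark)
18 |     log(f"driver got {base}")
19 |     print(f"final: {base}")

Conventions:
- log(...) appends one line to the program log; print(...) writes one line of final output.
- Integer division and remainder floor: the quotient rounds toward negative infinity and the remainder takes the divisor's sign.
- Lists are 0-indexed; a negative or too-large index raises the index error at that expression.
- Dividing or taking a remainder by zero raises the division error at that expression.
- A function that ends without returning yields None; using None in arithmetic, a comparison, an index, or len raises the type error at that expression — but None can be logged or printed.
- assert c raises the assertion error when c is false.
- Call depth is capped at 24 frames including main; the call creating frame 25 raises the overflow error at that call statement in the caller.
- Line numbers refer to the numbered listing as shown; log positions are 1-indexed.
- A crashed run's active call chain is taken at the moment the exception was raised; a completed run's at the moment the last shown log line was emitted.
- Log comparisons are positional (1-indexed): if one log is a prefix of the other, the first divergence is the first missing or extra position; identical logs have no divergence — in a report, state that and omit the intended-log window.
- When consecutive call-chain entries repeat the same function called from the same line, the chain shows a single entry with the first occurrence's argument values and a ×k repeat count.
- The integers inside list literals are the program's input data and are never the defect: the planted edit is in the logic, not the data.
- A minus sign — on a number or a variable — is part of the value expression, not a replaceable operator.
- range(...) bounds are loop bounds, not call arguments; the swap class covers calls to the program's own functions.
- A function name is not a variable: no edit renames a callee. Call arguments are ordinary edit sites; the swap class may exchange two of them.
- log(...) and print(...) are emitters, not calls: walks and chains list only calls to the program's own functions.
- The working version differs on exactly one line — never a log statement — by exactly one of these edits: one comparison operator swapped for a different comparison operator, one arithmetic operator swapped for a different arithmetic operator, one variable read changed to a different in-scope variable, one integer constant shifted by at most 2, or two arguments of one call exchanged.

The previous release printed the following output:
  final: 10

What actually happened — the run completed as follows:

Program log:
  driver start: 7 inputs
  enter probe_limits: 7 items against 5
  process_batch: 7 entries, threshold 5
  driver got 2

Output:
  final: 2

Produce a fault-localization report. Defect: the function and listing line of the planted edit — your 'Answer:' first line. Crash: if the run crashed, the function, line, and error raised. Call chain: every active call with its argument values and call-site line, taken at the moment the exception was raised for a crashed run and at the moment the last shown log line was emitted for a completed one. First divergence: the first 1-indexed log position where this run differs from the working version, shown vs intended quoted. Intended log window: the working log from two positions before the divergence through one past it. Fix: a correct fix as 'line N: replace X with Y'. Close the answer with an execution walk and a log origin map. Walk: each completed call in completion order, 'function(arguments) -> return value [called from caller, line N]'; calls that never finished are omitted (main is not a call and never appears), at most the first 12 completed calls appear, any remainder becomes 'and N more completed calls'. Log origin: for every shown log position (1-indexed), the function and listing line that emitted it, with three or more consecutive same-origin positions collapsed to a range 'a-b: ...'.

Answer: the defect is in probe_limits at line 11.
Core observation: Log line 4 is where behavior first shows: 'driver got 2' appears instead of 'driver got 10'.
Call chain: main.
First divergence: at position 4 the run shows 'driver got 2' where the working version logs 'driver got 10'.
Intended log window:
  2: enter probe_limits: 7 items against 5
  3: process_batch: 7 entries, threshold 5
  4: driver got 10
Execution walk:
  process_batch([12, 5, 9, 10, 5, 10, 6], 5) -> 1  [called from probe_limits, line 9]
  probe_limits([12, 5, 9, 10, 5, 10, 6], 5) -> 2  [called from main, line 17]
Log origin:
  1: emitted by main (line 16)
  2: emitted by probe_limits (line 8)
  3: emitted by process_batch (line 2)
  4: emitted by main (line 18)
A correct fix: line 11: replace `//` with `*`.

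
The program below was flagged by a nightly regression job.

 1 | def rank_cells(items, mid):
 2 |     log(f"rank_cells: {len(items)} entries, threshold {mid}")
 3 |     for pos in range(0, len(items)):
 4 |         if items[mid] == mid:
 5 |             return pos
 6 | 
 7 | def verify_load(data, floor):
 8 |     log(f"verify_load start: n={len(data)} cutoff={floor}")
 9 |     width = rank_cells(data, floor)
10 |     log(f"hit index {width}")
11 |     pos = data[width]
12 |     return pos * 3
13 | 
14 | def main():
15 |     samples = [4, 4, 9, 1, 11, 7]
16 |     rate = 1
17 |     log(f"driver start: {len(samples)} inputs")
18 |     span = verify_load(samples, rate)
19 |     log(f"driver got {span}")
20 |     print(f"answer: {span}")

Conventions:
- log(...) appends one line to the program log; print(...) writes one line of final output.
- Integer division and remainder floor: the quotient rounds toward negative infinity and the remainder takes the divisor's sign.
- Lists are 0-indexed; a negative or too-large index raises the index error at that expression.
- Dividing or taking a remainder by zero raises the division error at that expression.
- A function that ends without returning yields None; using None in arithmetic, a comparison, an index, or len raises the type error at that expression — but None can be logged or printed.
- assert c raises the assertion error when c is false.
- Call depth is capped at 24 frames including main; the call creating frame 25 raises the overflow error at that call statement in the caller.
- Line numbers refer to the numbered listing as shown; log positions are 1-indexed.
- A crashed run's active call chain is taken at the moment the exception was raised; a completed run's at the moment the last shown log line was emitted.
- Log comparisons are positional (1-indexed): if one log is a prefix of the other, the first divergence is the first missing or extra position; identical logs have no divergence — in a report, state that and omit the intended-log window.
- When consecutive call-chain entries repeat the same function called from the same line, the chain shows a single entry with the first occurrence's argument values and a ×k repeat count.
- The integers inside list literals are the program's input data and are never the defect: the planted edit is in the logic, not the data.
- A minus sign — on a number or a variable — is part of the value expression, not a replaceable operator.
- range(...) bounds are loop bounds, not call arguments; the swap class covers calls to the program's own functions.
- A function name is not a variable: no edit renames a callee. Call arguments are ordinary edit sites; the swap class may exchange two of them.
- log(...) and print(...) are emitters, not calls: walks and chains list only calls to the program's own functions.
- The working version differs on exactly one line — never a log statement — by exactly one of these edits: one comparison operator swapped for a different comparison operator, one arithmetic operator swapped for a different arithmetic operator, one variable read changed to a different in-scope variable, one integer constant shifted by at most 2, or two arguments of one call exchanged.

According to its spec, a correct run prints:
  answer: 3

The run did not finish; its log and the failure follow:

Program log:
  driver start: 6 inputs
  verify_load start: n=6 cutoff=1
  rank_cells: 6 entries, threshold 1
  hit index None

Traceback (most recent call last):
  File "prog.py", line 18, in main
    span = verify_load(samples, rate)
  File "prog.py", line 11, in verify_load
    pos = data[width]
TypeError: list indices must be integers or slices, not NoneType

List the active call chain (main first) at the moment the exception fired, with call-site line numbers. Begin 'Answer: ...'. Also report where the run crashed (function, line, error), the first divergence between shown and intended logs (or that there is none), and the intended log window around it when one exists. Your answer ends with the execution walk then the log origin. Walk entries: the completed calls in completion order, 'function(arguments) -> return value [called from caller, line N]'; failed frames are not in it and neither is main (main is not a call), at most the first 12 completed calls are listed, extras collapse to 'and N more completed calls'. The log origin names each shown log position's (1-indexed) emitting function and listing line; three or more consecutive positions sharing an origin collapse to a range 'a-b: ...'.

Answer: main -> verify_load (called at line 18).
Key fact: Log line 4 is where behavior first shows: 'hit index None' appears instead of 'hit index 3'.
Crash: verify_load, line 11, TypeError.
First divergence: position 4 — the shown line 'hit index None' should read 'hit index 3'.
Intended log window:
  2: verify_load start: n=6 cutoff=1
  3: rank_cells: 6 entries, threshold 1
  4: hit index 3
  5: driver got 3
Execution walk:
  rank_cells([4, 4, 9, 1, 11, 7], 1) -> None  [called from verify_load, line 9]
Log line origins:
  1 — main, line 17
  2 — verify_load, line 8
  3 — rank_cells, line 2
  4 — verify_load, line 10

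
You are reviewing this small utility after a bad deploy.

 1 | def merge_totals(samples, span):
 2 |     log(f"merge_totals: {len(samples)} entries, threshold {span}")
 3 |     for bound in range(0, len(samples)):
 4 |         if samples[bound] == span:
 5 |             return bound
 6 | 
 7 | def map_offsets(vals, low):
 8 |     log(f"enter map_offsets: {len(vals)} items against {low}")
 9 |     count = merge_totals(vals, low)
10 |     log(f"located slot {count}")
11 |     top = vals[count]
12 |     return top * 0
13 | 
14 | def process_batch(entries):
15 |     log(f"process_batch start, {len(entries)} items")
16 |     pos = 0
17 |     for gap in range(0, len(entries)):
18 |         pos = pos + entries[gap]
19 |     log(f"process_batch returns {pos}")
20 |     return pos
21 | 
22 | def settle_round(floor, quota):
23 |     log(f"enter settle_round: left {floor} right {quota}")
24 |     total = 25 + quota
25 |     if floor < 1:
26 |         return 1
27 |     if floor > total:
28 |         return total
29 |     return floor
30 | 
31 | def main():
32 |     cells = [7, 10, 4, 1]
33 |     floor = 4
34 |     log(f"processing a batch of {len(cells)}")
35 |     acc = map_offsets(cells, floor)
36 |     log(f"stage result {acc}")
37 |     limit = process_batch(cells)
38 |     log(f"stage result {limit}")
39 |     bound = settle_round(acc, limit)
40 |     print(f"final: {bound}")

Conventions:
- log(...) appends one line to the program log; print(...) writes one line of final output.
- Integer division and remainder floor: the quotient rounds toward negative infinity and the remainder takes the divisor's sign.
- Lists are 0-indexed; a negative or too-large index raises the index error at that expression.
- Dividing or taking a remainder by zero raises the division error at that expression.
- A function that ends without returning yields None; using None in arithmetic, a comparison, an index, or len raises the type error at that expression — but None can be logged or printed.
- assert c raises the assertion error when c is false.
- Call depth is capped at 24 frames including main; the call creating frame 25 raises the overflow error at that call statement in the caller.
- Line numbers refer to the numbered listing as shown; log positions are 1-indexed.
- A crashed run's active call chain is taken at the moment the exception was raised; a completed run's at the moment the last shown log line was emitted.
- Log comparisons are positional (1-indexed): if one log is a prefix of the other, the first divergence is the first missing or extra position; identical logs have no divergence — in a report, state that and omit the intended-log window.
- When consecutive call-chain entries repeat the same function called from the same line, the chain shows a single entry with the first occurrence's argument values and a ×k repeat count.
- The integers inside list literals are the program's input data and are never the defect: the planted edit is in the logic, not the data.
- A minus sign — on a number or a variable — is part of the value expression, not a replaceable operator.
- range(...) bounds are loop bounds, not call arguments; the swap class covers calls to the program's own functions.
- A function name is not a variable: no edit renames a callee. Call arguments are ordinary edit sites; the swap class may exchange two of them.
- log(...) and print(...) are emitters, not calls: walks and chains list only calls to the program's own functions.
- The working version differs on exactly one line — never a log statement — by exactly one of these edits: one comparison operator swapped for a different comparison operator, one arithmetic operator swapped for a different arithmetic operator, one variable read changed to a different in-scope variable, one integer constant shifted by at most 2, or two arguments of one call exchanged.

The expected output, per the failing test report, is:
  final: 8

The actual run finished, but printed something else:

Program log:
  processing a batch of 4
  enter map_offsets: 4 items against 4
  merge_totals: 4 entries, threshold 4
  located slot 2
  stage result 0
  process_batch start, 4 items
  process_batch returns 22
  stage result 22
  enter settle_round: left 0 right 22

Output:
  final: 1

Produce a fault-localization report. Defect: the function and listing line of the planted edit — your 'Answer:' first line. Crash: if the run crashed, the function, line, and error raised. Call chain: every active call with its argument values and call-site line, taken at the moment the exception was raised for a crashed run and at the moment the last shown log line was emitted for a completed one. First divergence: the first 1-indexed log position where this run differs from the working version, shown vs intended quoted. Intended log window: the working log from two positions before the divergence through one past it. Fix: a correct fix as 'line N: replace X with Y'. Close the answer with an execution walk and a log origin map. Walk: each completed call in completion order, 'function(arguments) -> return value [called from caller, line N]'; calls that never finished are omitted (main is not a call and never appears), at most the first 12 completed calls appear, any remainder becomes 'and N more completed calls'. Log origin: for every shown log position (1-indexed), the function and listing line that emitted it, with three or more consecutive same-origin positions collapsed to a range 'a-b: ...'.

Answer: the defect is in map_offsets at line 12.
The tell: Everything matches until log position 5, which reads 'stage result 0' in place of 'stage result 8'.
Call chain: main -> settle_round(0, 22) (called at line 39).
First divergence: at position 5 the run shows 'stage result 0' where the working version logs 'stage result 8'.
Intended log window:
  3: merge_totals: 4 entries, threshold 4
  4: located slot 2
  5: stage result 8
  6: process_batch start, 4 items
Execution walk:
  merge_totals([7, 10, 4, 1], 4) -> 2  [called from map_offsets, line 9]
  map_offsets([7, 10, 4, 1], 4) -> 0  [called from main, line 35]
  process_batch([7, 10, 4, 1]) -> 22  [called from main, line 37]
  settle_round(0, 22) -> 1  [called from main, line 39]
Log origin:
  1: logged in main at line 34
  2: logged in map_offsets at line 8
  3: logged in merge_totals at line 2
  4: logged in map_offsets at line 10
  5: logged in main at line 36
  6: logged in process_batch at line 15
  7: logged in process_batch at line 19
  8: logged in main at line 38
  9: logged in settle_round at line 23
A correct fix: line 12: replace `0` with `2`.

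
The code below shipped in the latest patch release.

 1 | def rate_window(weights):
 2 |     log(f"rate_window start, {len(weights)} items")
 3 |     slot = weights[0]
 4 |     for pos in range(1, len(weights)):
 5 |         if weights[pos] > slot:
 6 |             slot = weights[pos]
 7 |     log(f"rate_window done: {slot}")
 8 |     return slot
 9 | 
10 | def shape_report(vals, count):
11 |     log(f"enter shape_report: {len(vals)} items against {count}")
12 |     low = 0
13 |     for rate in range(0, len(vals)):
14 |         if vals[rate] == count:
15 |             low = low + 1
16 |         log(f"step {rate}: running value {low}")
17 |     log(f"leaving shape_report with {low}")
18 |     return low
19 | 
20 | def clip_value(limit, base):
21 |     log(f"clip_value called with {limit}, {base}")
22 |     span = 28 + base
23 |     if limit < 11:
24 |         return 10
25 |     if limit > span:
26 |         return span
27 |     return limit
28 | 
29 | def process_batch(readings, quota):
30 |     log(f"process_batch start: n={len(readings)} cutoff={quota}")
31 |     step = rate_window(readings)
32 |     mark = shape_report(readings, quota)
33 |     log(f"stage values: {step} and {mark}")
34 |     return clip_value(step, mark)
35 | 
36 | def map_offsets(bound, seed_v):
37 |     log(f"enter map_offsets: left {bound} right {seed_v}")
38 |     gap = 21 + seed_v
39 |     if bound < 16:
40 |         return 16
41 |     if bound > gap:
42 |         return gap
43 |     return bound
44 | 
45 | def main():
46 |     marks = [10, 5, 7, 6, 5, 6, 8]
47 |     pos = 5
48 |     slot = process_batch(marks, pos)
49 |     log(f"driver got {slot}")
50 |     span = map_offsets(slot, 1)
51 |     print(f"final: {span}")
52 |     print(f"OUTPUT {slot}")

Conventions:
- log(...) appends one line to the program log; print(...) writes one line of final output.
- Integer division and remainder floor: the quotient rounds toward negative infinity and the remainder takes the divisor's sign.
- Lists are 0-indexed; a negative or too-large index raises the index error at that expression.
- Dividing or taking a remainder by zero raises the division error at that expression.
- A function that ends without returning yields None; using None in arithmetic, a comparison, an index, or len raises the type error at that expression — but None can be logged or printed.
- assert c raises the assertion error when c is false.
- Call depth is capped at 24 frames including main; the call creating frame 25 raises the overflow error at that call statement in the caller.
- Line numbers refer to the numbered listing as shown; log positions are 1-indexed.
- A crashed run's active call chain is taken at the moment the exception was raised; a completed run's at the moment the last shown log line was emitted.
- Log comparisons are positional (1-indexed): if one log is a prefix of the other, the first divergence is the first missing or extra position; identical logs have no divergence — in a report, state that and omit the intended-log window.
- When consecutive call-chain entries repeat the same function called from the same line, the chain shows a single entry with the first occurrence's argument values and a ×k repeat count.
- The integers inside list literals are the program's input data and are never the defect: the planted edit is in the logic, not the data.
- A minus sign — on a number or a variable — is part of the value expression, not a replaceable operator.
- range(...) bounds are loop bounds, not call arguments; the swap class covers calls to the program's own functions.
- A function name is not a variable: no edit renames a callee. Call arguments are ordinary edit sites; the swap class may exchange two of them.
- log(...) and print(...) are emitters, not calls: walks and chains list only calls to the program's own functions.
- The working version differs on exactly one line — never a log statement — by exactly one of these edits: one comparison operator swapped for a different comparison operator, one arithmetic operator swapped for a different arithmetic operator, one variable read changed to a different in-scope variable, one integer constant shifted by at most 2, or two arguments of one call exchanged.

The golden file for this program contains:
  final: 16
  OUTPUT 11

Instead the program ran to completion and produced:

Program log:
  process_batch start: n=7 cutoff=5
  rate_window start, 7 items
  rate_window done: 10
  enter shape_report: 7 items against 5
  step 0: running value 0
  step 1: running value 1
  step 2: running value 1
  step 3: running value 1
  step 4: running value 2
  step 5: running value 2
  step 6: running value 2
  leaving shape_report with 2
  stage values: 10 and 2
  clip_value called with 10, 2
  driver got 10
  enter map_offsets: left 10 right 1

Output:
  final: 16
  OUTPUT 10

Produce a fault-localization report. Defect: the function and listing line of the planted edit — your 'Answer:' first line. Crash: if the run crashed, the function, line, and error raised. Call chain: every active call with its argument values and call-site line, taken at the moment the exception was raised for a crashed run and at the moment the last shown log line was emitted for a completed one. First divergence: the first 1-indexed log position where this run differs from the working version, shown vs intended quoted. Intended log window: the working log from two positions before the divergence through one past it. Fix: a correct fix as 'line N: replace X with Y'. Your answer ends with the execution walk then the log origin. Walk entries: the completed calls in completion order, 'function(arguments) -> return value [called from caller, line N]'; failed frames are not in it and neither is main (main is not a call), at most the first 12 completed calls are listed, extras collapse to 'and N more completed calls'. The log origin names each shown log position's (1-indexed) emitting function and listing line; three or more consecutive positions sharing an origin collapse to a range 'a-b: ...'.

Answer: the defect is in clip_value at line 24.
Key observation: The earliest visible damage is log position 15 — 'driver got 10' rather than the intended 'driver got 11'.
Call chain: main -> map_offsets(10, 1) (called at line 50).
First divergence: position 15 — the shown line 'driver got 10' should read 'driver got 11'.
Intended log window:
  13: stage values: 10 and 2
  14: clip_value called with 10, 2
  15: driver got 11
  16: enter map_offsets: left 11 right 1
Execution walk:
  rate_window([10, 5, 7, 6, 5, 6, 8]) -> 10  [called from process_batch, line 31]
  shape_report([10, 5, 7, 6, 5, 6, 8], 5) -> 2  [called from process_batch, line 32]
  clip_value(10, 2) -> 10  [called from process_batch, line 34]
  process_batch([10, 5, 7, 6, 5, 6, 8], 5) -> 10  [called from main, line 48]
  map_offsets(10, 1) -> 16  [called from main, line 50]
Log origins:
  1: logged in process_batch at line 30
  2: logged in rate_window at line 2
  3: logged in rate_window at line 7
  4: logged in shape_report at line 11
  5-11: logged in shape_report at line 16
  12: logged in shape_report at line 17
  13: logged in process_batch at line 33
  14: logged in clip_value at line 21
  15: logged in main at line 49
  16: logged in map_offsets at line 37
A correct fix: line 24: replace `10` with `11`.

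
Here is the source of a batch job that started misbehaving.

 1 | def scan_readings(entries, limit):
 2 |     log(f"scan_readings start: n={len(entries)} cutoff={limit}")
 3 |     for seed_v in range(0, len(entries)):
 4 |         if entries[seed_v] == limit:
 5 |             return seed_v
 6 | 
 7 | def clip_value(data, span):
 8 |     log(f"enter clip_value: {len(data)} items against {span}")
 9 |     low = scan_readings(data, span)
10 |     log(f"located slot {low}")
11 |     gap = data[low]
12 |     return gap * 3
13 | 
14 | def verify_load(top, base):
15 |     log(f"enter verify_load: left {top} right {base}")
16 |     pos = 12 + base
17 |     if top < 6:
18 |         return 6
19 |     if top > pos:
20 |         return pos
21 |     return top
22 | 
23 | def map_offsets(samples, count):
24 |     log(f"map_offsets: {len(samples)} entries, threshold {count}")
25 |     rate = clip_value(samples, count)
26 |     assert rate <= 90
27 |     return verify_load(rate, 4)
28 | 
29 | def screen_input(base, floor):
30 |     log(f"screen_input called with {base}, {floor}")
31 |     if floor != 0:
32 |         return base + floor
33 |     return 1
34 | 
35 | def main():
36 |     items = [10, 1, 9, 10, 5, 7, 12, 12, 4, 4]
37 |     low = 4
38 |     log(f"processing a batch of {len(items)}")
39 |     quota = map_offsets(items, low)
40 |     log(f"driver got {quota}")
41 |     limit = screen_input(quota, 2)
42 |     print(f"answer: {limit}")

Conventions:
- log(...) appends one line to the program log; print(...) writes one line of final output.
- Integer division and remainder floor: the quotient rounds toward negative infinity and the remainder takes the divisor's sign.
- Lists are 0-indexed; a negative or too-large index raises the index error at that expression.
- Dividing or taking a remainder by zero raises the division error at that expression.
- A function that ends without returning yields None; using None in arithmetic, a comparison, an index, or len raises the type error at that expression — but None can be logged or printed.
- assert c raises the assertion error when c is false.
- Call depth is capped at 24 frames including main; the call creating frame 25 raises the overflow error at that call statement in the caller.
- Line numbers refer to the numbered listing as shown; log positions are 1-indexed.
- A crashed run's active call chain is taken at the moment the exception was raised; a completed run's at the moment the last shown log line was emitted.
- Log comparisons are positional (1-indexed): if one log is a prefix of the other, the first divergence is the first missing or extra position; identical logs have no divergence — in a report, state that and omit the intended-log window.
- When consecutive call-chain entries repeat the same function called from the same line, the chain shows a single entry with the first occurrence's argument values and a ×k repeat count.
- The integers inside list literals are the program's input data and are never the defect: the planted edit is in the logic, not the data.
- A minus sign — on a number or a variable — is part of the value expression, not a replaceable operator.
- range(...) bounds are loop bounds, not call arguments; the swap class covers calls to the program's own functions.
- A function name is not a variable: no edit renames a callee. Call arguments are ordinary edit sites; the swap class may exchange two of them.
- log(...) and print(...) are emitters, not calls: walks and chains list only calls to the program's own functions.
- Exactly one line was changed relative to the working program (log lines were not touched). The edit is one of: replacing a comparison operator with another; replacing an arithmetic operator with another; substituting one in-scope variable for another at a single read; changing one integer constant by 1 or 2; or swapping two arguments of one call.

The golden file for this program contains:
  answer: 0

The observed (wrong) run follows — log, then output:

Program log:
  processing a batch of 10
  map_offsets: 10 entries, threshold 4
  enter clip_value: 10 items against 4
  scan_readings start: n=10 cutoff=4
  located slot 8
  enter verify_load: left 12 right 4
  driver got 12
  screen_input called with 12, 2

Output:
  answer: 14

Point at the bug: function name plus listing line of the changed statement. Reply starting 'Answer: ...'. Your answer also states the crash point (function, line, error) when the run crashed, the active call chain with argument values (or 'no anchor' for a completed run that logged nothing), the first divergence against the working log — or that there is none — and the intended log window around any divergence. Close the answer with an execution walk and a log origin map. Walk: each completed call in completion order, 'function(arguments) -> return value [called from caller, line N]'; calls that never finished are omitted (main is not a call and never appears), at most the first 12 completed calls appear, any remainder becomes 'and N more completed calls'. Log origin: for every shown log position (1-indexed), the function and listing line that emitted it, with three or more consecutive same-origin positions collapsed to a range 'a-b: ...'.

Answer: the defect is in screen_input at line 32.
Key observation: No log line changed; the fault shows up purely in the output.
Call chain: main -> screen_input(12, 2) (called at line 41).
First divergence: none — the logs agree in full.
Execution walk:
  scan_readings([10, 1, 9, 10, 5, 7, 12, 12, 4, 4], 4) -> 8  [called from clip_value, line 9]
  clip_value([10, 1, 9, 10, 5, 7, 12, 12, 4, 4], 4) -> 12  [called from map_offsets, line 25]
  verify_load(12, 4) -> 12  [called from map_offsets, line 27]
  map_offsets([10, 1, 9, 10, 5, 7, 12, 12, 4, 4], 4) -> 12  [called from main, line 39]
  screen_input(12, 2) -> 14  [called from main, line 41]
Log line origins:
  1: logged in main at line 38
  2: logged in map_offsets at line 24
  3: logged in clip_value at line 8
  4: logged in scan_readings at line 2
  5: logged in clip_value at line 10
  6: logged in verify_load at line 15
  7: logged in main at line 40
  8: logged in screen_input at line 30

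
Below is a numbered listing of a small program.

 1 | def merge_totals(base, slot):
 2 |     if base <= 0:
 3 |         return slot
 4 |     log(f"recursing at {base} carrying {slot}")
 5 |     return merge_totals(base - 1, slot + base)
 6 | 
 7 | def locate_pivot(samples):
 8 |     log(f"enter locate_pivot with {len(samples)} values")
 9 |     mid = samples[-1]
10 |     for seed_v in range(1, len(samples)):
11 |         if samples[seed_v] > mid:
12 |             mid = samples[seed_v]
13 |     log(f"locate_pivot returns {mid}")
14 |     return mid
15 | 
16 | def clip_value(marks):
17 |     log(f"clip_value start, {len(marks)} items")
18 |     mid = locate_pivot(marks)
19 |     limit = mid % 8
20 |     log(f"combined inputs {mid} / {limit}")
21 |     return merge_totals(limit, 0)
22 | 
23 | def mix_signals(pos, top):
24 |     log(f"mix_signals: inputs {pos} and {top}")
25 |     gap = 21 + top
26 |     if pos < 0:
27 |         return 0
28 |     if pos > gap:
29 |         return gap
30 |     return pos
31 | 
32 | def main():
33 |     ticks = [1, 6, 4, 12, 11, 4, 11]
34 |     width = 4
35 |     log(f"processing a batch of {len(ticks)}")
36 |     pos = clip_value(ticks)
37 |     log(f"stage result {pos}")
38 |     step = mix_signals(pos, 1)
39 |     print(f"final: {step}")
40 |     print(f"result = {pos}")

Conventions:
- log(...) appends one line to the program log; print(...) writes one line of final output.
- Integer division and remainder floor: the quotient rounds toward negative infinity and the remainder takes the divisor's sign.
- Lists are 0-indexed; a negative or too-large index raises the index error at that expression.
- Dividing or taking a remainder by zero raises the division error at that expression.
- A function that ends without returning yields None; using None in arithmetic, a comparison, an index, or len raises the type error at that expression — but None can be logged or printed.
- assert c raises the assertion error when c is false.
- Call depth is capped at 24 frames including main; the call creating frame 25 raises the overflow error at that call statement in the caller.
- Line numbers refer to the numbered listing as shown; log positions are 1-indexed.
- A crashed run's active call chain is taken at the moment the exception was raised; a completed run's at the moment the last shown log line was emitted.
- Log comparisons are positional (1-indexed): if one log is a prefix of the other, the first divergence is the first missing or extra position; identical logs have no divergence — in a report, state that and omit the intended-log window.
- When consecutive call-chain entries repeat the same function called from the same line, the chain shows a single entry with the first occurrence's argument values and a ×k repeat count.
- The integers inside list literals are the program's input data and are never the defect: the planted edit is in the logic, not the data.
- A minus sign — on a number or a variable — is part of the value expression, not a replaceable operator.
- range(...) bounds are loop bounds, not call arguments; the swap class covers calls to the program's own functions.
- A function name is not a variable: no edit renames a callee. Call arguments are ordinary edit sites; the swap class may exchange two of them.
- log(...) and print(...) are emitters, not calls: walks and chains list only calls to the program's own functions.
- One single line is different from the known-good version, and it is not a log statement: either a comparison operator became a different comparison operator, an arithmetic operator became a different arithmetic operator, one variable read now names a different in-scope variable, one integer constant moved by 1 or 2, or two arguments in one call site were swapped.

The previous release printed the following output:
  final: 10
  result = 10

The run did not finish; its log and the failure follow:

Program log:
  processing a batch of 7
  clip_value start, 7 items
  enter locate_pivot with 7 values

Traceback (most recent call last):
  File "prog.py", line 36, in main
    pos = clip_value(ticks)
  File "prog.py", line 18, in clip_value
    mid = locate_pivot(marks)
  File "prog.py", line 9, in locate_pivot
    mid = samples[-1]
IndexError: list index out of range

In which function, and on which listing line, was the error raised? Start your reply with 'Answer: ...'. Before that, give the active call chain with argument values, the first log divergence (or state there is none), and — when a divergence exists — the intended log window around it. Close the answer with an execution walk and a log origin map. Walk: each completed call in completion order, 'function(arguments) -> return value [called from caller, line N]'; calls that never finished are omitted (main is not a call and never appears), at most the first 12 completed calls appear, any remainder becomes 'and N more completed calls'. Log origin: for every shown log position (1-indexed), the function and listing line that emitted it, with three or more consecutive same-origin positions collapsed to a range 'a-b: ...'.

Answer: the error was raised in locate_pivot, line 9.
The tell: After 3 matching log lines the faulty run goes silent, while the working version continues with 'locate_pivot returns 12'.
Call chain: main -> clip_value([1, 6, 4, 12, 11, 4, 11]) (called at line 36) -> locate_pivot([1, 6, 4, 12, 11, 4, 11]) (called at line 18).
First divergence: position 4 — after 3 matching lines the faulty run goes silent; intended next line 'locate_pivot returns 12'.
Intended log window:
  2: clip_value start, 7 items
  3: enter locate_pivot with 7 values
  4: locate_pivot returns 12
  5: combined inputs 12 / 4
Execution walk:
  (no call completed)
Log line origins:
  1: emitted by main (line 35)
  2: emitted by clip_value (line 17)
  3: emitted by locate_pivot (line 8)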